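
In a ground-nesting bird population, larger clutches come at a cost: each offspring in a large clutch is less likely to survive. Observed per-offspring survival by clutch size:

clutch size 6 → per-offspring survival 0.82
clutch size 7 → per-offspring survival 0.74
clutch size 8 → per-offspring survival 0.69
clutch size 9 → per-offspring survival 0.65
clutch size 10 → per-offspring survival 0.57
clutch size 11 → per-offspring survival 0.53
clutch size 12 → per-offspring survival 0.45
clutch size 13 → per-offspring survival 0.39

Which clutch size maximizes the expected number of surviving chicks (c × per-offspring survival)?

9

Expected surviving chicks = c × s(c):
  c=6: 6 × 0.82 = 4.920
  c=7: 7 × 0.74 = 5.180
  c=8: 8 × 0.69 = 5.520
  c=9: 9 × 0.65 = 5.850
  c=10: 10 × 0.57 = 5.700
  c=11: 11 × 0.53 = 5.830
  c=12: 12 × 0.45 = 5.400
  c=13: 13 × 0.39 = 5.070
Maximum at c = 9 (5.850 surviving chicks).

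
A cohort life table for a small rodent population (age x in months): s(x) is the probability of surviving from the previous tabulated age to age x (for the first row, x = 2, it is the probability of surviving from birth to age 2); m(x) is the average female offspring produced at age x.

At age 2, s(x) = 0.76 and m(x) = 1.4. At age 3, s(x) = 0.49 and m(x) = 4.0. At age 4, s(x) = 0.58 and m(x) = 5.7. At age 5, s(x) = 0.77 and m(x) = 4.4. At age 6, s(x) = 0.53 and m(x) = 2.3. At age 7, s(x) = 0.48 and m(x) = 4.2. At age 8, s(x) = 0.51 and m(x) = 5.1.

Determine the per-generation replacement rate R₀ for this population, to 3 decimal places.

5.007

Survivorship from birth: l_x = s_2·s_3·…·s_x.
  l_2 = 0.76000
  l_3 = 0.37240
  l_4 = 0.21599
  l_5 = 0.16631
  l_6 = 0.08815
  l_7 = 0.04231
  l_8 = 0.02158
R₀ = Σ l_x m(x):
  age 2: 0.76000 × 1.4 = 1.0640
  age 3: 0.37240 × 4.0 = 1.4896
  age 4: 0.21599 × 5.7 = 1.2311
  age 5: 0.16631 × 4.4 = 0.7318
  age 6: 0.08815 × 2.3 = 0.2027
  age 7: 0.04231 × 4.2 = 0.1777
  age 8: 0.02158 × 5.1 = 0.1101
R₀ = 1.0640 + 1.4896 + 1.2311 + 0.7318 + 0.2027 + 0.1777 + 0.1101 = 5.0070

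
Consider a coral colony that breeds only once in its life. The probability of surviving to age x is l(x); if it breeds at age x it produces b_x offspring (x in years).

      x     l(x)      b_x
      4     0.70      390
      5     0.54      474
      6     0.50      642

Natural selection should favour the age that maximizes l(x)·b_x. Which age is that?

Expected offspring if breeding at age x = l(x) × b_x:
  age 4: 0.70 × 390 = 273.000
  age 5: 0.54 × 474 = 255.960
  age 6: 0.50 × 642 = 321.000
Maximum at age 6 (321.000).

6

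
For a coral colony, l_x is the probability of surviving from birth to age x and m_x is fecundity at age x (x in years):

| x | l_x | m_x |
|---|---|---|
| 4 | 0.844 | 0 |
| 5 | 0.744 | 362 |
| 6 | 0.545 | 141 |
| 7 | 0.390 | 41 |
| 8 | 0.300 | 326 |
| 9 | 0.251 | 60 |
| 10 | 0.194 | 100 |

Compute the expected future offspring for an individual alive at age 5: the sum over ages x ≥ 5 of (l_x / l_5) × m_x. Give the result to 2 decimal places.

l_5 = 0.744. Conditional survival from age 5 to x is l_x / l_5.
  x=5: (0.744/0.744) × 362 = 362.0000
  x=6: (0.545/0.744) × 141 = 103.2863
  x=7: (0.390/0.744) × 41 = 21.4919
  x=8: (0.300/0.744) × 326 = 131.4516
  x=9: (0.251/0.744) × 60 = 20.2419
  x=10: (0.194/0.744) × 100 = 26.0753
Sum = 362.0000 + 103.2863 + 21.4919 + 131.4516 + 20.2419 + 26.0753 = 664.5470

664.55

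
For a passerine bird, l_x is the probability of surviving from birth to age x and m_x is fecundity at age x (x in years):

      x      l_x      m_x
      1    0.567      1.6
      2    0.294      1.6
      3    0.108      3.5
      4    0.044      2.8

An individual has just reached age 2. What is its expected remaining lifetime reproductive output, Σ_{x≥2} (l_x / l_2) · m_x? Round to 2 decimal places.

l_2 = 0.294. Conditional survival from age 2 to x is l_x / l_2.
  x=2: (0.294/0.294) × 1.6 = 1.6000
  x=3: (0.108/0.294) × 3.5 = 1.2857
  x=4: (0.044/0.294) × 2.8 = 0.4190
Sum = 1.6000 + 1.2857 + 0.4190 = 3.3048

3.30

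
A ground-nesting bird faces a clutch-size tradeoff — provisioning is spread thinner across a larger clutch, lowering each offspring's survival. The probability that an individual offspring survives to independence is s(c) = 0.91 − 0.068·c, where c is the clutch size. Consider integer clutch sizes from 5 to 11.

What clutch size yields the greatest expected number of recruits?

Expected recruits = c × s(c):
  c=5: 5 × 0.570 = 2.850
  c=6: 6 × 0.502 = 3.012
  c=7: 7 × 0.434 = 3.038
  c=8: 8 × 0.366 = 2.928
  c=9: 9 × 0.298 = 2.682
  c=10: 10 × 0.230 = 2.300
  c=11: 11 × 0.162 = 1.782
Maximum at c = 7 (3.038 recruits).

7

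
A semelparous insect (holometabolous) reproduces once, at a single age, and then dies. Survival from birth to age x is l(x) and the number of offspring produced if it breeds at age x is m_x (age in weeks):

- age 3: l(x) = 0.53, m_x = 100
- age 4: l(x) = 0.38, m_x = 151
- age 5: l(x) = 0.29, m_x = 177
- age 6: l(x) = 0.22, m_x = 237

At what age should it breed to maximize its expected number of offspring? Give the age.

4

Expected offspring if breeding at age x = l(x) × m_x:
  age 3: 0.53 × 100 = 53.000
  age 4: 0.38 × 151 = 57.380
  age 5: 0.29 × 177 = 51.330
  age 6: 0.22 × 237 = 52.140
Maximum at age 4 (57.380).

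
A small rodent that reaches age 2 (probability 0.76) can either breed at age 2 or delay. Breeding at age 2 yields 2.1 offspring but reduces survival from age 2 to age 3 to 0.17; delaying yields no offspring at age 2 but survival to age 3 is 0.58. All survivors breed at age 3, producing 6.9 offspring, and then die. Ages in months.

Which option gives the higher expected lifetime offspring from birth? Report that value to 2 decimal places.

breed at age 2: R₀ = 0.76 × (2.1 + 0.17 × 6.9) = 0.76 × 3.2730 = 2.4875
delay to age 3: R₀ = 0.76 × (0.58 × 6.9) = 0.76 × 4.0020 = 3.0415
Higher: delay to age 3 (3.0415).

3.04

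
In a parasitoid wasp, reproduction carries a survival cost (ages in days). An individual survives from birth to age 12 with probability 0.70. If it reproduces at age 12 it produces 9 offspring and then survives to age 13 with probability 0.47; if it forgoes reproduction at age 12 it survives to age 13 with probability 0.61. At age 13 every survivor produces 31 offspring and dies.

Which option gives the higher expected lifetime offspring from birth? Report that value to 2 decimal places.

breed at age 12: R₀ = 0.70 × (9 + 0.47 × 31) = 0.70 × 23.5700 = 16.4990
delay to age 13: R₀ = 0.70 × (0.61 × 31) = 0.70 × 18.9100 = 13.2370
Higher: breed at age 12 (16.4990).

16.50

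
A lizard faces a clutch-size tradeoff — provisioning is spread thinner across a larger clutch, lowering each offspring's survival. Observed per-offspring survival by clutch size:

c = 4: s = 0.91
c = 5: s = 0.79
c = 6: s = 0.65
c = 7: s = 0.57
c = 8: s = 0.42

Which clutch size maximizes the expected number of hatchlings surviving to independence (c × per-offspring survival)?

7

Expected hatchlings surviving to independence = c × s(c):
  c=4: 4 × 0.91 = 3.640
  c=5: 5 × 0.79 = 3.950
  c=6: 6 × 0.65 = 3.900
  c=7: 7 × 0.57 = 3.990
  c=8: 8 × 0.42 = 3.360
Maximum at c = 7 (3.990 hatchlings surviving to independence).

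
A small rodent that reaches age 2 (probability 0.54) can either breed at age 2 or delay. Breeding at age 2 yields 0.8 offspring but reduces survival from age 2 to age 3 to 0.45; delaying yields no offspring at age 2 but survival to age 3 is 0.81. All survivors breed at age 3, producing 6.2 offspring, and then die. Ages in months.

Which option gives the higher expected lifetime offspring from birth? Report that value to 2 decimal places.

breed at age 2: R₀ = 0.54 × (0.8 + 0.45 × 6.2) = 0.54 × 3.5900 = 1.9386
delay to age 3: R₀ = 0.54 × (0.81 × 6.2) = 0.54 × 5.0220 = 2.7119
Higher: delay to age 3 (2.7119).

2.71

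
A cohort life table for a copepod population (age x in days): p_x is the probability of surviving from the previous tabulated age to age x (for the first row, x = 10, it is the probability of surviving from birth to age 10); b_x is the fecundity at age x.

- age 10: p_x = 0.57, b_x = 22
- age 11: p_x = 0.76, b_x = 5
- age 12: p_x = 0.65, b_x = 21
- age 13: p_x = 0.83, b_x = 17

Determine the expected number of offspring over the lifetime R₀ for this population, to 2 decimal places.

Survivorship from birth: l_x = p_10·p_11·…·p_x.
  l_10 = 0.57000
  l_11 = 0.43320
  l_12 = 0.28158
  l_13 = 0.23371
R₀ = Σ l_x b_x:
  age 10: 0.57000 × 22 = 12.5400
  age 11: 0.43320 × 5 = 2.1660
  age 12: 0.28158 × 21 = 5.9132
  age 13: 0.23371 × 17 = 3.9731
R₀ = 12.5400 + 2.1660 + 5.9132 + 3.9731 = 24.5922

24.59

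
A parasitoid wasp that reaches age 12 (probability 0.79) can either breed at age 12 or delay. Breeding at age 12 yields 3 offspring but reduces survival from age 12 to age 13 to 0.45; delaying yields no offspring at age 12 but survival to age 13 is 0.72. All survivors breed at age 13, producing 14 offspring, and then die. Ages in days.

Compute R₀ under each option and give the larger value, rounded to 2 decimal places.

breed at age 12: R₀ = 0.79 × (3 + 0.45 × 14) = 0.79 × 9.3000 = 7.3470
delay to age 13: R₀ = 0.79 × (0.72 × 14) = 0.79 × 10.0800 = 7.9632
Higher: delay to age 13 (7.9632).

7.96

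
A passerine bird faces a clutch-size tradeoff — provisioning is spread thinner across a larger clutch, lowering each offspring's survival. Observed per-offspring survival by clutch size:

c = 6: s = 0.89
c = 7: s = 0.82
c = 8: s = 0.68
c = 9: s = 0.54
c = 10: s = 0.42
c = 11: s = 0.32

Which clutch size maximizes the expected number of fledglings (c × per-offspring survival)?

Expected fledglings = c × s(c):
  c=6: 6 × 0.89 = 5.340
  c=7: 7 × 0.82 = 5.740
  c=8: 8 × 0.68 = 5.440
  c=9: 9 × 0.54 = 4.860
  c=10: 10 × 0.42 = 4.200
  c=11: 11 × 0.32 = 3.520
Maximum at c = 7 (5.740 fledglings).

7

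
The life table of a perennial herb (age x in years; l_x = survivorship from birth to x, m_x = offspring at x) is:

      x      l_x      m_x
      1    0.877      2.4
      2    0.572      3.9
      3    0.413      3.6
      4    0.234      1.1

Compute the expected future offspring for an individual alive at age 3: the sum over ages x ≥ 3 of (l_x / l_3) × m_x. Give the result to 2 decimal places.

4.22

l_3 = 0.413. Conditional survival from age 3 to x is l_x / l_3.
  x=3: (0.413/0.413) × 3.6 = 3.6000
  x=4: (0.234/0.413) × 1.1 = 0.6232
Sum = 3.6000 + 0.6232 = 4.2232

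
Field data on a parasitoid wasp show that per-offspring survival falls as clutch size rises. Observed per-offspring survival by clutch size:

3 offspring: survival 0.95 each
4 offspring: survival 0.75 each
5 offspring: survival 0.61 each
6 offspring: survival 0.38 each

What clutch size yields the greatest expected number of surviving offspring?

5

Expected surviving offspring = c × s(c):
  c=3: 3 × 0.95 = 2.850
  c=4: 4 × 0.75 = 3.000
  c=5: 5 × 0.61 = 3.050
  c=6: 6 × 0.38 = 2.280
Maximum at c = 5 (3.050 surviving offspring).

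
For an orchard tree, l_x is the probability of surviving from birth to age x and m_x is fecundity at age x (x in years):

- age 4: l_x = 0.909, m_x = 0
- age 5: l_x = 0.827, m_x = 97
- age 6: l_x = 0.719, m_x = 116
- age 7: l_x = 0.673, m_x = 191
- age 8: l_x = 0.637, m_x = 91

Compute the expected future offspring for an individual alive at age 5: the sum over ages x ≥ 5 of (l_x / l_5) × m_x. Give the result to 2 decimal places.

l_5 = 0.827. Conditional survival from age 5 to x is l_x / l_5.
  x=5: (0.827/0.827) × 97 = 97.0000
  x=6: (0.719/0.827) × 116 = 100.8513
  x=7: (0.673/0.827) × 191 = 155.4329
  x=8: (0.637/0.827) × 91 = 70.0931
Sum = 97.0000 + 100.8513 + 155.4329 + 70.0931 = 423.3773

423.38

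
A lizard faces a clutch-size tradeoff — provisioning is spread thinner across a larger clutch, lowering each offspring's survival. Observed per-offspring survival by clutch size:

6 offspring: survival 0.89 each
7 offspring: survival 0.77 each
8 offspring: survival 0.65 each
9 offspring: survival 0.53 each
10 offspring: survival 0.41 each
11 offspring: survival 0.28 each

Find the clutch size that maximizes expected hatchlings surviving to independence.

Expected hatchlings surviving to independence = c × s(c):
  c=6: 6 × 0.89 = 5.340
  c=7: 7 × 0.77 = 5.390
  c=8: 8 × 0.65 = 5.200
  c=9: 9 × 0.53 = 4.770
  c=10: 10 × 0.41 = 4.100
  c=11: 11 × 0.28 = 3.080
Maximum at c = 7 (5.390 hatchlings surviving to independence).

7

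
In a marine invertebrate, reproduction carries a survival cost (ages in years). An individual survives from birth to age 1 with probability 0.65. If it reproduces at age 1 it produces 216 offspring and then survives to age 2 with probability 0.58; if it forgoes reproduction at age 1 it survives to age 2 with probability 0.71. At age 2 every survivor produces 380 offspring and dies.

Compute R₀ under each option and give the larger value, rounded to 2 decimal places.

283.66

breed at age 1: R₀ = 0.65 × (216 + 0.58 × 380) = 0.65 × 436.4000 = 283.6600
delay to age 2: R₀ = 0.65 × (0.71 × 380) = 0.65 × 269.8000 = 175.3700
Higher: breed at age 1 (283.6600).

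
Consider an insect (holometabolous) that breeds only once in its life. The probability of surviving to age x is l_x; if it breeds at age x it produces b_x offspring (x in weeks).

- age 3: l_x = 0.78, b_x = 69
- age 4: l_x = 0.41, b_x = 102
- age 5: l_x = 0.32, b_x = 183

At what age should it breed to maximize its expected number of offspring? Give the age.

Expected offspring if breeding at age x = l_x × b_x:
  age 3: 0.78 × 69 = 53.820
  age 4: 0.41 × 102 = 41.820
  age 5: 0.32 × 183 = 58.560
Maximum at age 5 (58.560).

5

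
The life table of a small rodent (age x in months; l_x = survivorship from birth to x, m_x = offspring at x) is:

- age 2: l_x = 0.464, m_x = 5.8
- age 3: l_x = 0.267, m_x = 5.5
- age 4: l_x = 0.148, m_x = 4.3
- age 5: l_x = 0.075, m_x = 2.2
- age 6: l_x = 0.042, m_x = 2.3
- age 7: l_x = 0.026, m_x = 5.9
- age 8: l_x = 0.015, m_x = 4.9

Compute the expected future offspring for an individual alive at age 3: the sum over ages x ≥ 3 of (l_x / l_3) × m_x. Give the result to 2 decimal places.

l_3 = 0.267. Conditional survival from age 3 to x is l_x / l_3.
  x=3: (0.267/0.267) × 5.5 = 5.5000
  x=4: (0.148/0.267) × 4.3 = 2.3835
  x=5: (0.075/0.267) × 2.2 = 0.6180
  x=6: (0.042/0.267) × 2.3 = 0.3618
  x=7: (0.026/0.267) × 5.9 = 0.5745
  x=8: (0.015/0.267) × 4.9 = 0.2753
Sum = 5.5000 + 2.3835 + 0.6180 + 0.3618 + 0.5745 + 0.2753 = 9.7131

9.71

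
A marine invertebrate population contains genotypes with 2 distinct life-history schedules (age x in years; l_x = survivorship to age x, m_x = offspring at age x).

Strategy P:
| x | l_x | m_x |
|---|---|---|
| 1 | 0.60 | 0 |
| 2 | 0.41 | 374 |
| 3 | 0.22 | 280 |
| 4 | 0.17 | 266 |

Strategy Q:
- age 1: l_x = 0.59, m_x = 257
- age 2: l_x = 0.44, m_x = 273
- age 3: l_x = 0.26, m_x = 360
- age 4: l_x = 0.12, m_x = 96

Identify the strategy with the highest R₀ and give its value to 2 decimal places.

376.87

Strategy P: R₀ = 0.60×0 + 0.41×374 + 0.22×280 + 0.17×266 = 260.1600
Strategy Q: R₀ = 0.59×257 + 0.44×273 + 0.26×360 + 0.12×96 = 376.8700
Highest R₀: strategy Q with 376.8700.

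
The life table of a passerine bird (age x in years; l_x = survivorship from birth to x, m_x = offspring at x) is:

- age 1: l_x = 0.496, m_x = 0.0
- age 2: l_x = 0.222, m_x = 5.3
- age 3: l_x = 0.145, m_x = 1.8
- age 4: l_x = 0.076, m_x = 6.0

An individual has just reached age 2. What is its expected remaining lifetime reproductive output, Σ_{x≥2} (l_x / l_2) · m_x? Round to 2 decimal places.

8.53

l_2 = 0.222. Conditional survival from age 2 to x is l_x / l_2.
  x=2: (0.222/0.222) × 5.3 = 5.3000
  x=3: (0.145/0.222) × 1.8 = 1.1757
  x=4: (0.076/0.222) × 6.0 = 2.0541
Sum = 5.3000 + 1.1757 + 2.0541 = 8.5297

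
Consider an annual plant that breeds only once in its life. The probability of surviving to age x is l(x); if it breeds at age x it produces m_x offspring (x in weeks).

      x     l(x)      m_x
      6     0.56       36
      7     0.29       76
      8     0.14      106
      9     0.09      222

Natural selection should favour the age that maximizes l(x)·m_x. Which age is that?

Expected offspring if breeding at age x = l(x) × m_x:
  age 6: 0.56 × 36 = 20.160
  age 7: 0.29 × 76 = 22.040
  age 8: 0.14 × 106 = 14.840
  age 9: 0.09 × 222 = 19.980
Maximum at age 7 (22.040).

7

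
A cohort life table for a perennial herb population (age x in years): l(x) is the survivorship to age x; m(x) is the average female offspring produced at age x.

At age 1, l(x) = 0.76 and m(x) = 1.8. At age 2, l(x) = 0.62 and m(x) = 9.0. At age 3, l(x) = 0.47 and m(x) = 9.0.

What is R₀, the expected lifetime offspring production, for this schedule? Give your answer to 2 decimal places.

R₀ = Σ l(x) m(x):
  age 1: 0.76 × 1.8 = 1.3680
  age 2: 0.62 × 9.0 = 5.5800
  age 3: 0.47 × 9.0 = 4.2300
R₀ = 1.3680 + 5.5800 + 4.2300 = 11.1780

11.18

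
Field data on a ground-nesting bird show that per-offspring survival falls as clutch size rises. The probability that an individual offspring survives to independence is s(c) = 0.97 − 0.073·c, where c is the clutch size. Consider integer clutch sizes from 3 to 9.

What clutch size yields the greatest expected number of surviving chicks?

7

Expected surviving chicks = c × s(c):
  c=3: 3 × 0.751 = 2.253
  c=4: 4 × 0.678 = 2.712
  c=5: 5 × 0.605 = 3.025
  c=6: 6 × 0.532 = 3.192
  c=7: 7 × 0.459 = 3.213
  c=8: 8 × 0.386 = 3.088
  c=9: 9 × 0.313 = 2.817
Maximum at c = 7 (3.213 surviving chicks).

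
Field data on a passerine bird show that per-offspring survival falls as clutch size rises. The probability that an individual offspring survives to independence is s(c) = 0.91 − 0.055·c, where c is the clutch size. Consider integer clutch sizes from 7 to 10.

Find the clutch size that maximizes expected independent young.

Expected independent young = c × s(c):
  c=7: 7 × 0.525 = 3.675
  c=8: 8 × 0.470 = 3.760
  c=9: 9 × 0.415 = 3.735
  c=10: 10 × 0.360 = 3.600
Maximum at c = 8 (3.760 independent young).

8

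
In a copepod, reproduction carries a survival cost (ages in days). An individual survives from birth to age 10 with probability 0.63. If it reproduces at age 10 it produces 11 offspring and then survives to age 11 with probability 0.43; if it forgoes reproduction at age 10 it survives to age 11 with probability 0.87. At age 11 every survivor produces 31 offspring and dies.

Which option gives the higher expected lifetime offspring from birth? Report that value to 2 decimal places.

breed at age 10: R₀ = 0.63 × (11 + 0.43 × 31) = 0.63 × 24.3300 = 15.3279
delay to age 11: R₀ = 0.63 × (0.87 × 31) = 0.63 × 26.9700 = 16.9911
Higher: delay to age 11 (16.9911).

16.99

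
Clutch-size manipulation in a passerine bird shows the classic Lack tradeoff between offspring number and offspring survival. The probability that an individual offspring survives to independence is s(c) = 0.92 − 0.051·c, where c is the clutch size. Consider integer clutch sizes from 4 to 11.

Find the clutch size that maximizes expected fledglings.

Expected fledglings = c × s(c):
  c=4: 4 × 0.716 = 2.864
  c=5: 5 × 0.665 = 3.325
  c=6: 6 × 0.614 = 3.684
  c=7: 7 × 0.563 = 3.941
  c=8: 8 × 0.512 = 4.096
  c=9: 9 × 0.461 = 4.149
  c=10: 10 × 0.410 = 4.100
  c=11: 11 × 0.359 = 3.949
Maximum at c = 9 (4.149 fledglings).

9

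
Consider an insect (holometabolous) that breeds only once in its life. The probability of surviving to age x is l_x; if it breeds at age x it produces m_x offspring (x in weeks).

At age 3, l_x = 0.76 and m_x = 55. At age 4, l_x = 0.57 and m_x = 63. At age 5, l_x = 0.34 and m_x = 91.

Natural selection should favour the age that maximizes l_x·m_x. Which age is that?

Expected offspring if breeding at age x = l_x × m_x:
  age 3: 0.76 × 55 = 41.800
  age 4: 0.57 × 63 = 35.910
  age 5: 0.34 × 91 = 30.940
Maximum at age 3 (41.800).

3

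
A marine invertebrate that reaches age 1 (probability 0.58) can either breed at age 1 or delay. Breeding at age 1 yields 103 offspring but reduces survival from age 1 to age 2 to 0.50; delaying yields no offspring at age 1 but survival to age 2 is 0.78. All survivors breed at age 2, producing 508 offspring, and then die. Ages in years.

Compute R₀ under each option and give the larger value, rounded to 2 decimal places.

229.82

breed at age 1: R₀ = 0.58 × (103 + 0.50 × 508) = 0.58 × 357.0000 = 207.0600
delay to age 2: R₀ = 0.58 × (0.78 × 508) = 0.58 × 396.2400 = 229.8192
Higher: delay to age 2 (229.8192).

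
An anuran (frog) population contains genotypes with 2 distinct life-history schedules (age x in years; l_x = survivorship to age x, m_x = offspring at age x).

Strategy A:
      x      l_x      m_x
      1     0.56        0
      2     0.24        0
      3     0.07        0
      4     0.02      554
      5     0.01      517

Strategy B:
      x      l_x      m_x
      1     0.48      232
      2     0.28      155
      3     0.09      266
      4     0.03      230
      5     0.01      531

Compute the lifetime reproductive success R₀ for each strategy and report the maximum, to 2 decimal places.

Strategy A: R₀ = 0.56×0 + 0.24×0 + 0.07×0 + 0.02×554 + 0.01×517 = 16.2500
Strategy B: R₀ = 0.48×232 + 0.28×155 + 0.09×266 + 0.03×230 + 0.01×531 = 190.9100
Highest R₀: strategy B with 190.9100.

190.91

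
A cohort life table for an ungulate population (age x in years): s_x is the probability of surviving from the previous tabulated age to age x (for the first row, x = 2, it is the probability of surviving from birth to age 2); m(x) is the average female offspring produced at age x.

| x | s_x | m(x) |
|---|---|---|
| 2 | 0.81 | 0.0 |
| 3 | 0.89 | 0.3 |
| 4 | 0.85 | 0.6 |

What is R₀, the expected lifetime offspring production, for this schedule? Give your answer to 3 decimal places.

Survivorship from birth: l_x = s_2·s_3·…·s_x.
  l_2 = 0.81000
  l_3 = 0.72090
  l_4 = 0.61277
R₀ = Σ l_x m(x):
  age 2: 0.81000 × 0.0 = 0.0000
  age 3: 0.72090 × 0.3 = 0.2163
  age 4: 0.61277 × 0.6 = 0.3677
R₀ = 0.0000 + 0.2163 + 0.3677 = 0.5839

0.584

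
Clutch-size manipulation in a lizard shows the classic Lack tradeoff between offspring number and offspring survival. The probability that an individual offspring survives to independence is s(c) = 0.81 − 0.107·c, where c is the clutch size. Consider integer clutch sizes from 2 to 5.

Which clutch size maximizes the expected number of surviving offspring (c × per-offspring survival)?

Expected surviving offspring = c × s(c):
  c=2: 2 × 0.596 = 1.192
  c=3: 3 × 0.489 = 1.467
  c=4: 4 × 0.382 = 1.528
  c=5: 5 × 0.275 = 1.375
Maximum at c = 4 (1.528 surviving offspring).

4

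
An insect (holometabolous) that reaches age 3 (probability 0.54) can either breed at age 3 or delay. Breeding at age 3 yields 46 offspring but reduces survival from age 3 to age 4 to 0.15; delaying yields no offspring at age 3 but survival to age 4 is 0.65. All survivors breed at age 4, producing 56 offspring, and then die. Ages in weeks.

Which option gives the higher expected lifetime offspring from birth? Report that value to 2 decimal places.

breed at age 3: R₀ = 0.54 × (46 + 0.15 × 56) = 0.54 × 54.4000 = 29.3760
delay to age 4: R₀ = 0.54 × (0.65 × 56) = 0.54 × 36.4000 = 19.6560
Higher: breed at age 3 (29.3760).

29.38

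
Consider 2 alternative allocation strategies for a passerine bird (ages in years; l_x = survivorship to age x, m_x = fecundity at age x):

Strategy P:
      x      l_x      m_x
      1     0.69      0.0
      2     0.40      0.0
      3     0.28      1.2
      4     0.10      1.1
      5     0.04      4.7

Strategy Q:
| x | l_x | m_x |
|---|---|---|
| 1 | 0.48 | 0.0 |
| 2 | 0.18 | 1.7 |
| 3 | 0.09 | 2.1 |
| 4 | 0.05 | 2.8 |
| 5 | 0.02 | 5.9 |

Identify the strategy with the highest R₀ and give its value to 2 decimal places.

0.75

Strategy P: R₀ = 0.69×0.0 + 0.40×0.0 + 0.28×1.2 + 0.10×1.1 + 0.04×4.7 = 0.6340
Strategy Q: R₀ = 0.48×0.0 + 0.18×1.7 + 0.09×2.1 + 0.05×2.8 + 0.02×5.9 = 0.7530
Highest R₀: strategy Q with 0.7530.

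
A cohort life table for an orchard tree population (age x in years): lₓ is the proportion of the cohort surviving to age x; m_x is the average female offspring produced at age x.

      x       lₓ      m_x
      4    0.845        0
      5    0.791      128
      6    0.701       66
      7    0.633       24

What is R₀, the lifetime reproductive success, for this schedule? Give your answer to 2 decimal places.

R₀ = Σ lₓ m_x:
  age 4: 0.845 × 0 = 0.0000
  age 5: 0.791 × 128 = 101.2480
  age 6: 0.701 × 66 = 46.2660
  age 7: 0.633 × 24 = 15.1920
R₀ = 0.0000 + 101.2480 + 46.2660 + 15.1920 = 162.7060

162.71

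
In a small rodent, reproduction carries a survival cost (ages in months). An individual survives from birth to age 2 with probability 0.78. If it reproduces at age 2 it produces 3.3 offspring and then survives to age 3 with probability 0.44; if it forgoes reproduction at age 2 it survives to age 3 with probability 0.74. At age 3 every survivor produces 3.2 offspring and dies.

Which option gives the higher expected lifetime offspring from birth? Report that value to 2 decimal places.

3.67

breed at age 2: R₀ = 0.78 × (3.3 + 0.44 × 3.2) = 0.78 × 4.7080 = 3.6722
delay to age 3: R₀ = 0.78 × (0.74 × 3.2) = 0.78 × 2.3680 = 1.8470
Higher: breed at age 2 (3.6722).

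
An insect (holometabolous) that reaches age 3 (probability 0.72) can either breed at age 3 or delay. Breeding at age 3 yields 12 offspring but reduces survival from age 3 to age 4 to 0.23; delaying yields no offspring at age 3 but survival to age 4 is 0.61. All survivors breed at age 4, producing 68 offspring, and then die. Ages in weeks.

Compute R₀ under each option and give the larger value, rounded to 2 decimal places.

breed at age 3: R₀ = 0.72 × (12 + 0.23 × 68) = 0.72 × 27.6400 = 19.9008
delay to age 4: R₀ = 0.72 × (0.61 × 68) = 0.72 × 41.4800 = 29.8656
Higher: delay to age 4 (29.8656).

29.87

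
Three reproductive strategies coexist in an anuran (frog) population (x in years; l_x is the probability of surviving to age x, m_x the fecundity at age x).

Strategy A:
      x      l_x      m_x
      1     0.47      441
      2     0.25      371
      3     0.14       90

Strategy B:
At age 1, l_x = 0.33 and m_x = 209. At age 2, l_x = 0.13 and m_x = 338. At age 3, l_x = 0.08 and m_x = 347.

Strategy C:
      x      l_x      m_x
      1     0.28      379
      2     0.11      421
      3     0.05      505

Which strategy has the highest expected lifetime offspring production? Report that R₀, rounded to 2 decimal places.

312.62

Strategy A: R₀ = 0.47×441 + 0.25×371 + 0.14×90 = 312.6200
Strategy B: R₀ = 0.33×209 + 0.13×338 + 0.08×347 = 140.6700
Strategy C: R₀ = 0.28×379 + 0.11×421 + 0.05×505 = 177.6800
Highest R₀: strategy A with 312.6200.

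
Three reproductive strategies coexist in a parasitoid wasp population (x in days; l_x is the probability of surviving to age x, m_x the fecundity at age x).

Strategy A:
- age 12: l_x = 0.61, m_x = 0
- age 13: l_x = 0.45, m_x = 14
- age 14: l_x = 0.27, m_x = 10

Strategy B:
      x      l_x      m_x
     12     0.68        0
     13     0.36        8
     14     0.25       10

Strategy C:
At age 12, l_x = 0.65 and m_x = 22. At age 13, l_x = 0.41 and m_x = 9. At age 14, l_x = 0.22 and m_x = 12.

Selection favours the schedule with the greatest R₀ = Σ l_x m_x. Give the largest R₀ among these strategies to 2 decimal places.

20.63

Strategy A: R₀ = 0.61×0 + 0.45×14 + 0.27×10 = 9.0000
Strategy B: R₀ = 0.68×0 + 0.36×8 + 0.25×10 = 5.3800
Strategy C: R₀ = 0.65×22 + 0.41×9 + 0.22×12 = 20.6300
Highest R₀: strategy C with 20.6300.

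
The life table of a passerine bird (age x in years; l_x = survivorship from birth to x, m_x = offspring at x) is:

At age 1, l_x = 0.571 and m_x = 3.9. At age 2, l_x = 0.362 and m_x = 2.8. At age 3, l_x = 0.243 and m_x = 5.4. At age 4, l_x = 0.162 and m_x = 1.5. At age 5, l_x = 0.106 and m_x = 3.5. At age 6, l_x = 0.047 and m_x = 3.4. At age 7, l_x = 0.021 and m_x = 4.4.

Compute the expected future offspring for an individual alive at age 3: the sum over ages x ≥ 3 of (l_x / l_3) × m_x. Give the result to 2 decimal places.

8.96

l_3 = 0.243. Conditional survival from age 3 to x is l_x / l_3.
  x=3: (0.243/0.243) × 5.4 = 5.4000
  x=4: (0.162/0.243) × 1.5 = 1.0000
  x=5: (0.106/0.243) × 3.5 = 1.5267
  x=6: (0.047/0.243) × 3.4 = 0.6576
  x=7: (0.021/0.243) × 4.4 = 0.3802
Sum = 5.4000 + 1.0000 + 1.5267 + 0.6576 + 0.3802 = 8.9646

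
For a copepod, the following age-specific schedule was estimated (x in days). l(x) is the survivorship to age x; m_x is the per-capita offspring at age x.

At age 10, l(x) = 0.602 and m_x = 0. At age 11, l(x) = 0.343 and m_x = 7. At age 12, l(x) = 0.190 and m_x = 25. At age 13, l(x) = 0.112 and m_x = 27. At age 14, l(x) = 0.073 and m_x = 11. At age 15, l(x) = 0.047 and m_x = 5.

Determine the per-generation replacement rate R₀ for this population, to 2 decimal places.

R₀ = Σ l(x) m_x:
  age 10: 0.602 × 0 = 0.0000
  age 11: 0.343 × 7 = 2.4010
  age 12: 0.190 × 25 = 4.7500
  age 13: 0.112 × 27 = 3.0240
  age 14: 0.073 × 11 = 0.8030
  age 15: 0.047 × 5 = 0.2350
R₀ = 0.0000 + 2.4010 + 4.7500 + 3.0240 + 0.8030 + 0.2350 = 11.2130

11.21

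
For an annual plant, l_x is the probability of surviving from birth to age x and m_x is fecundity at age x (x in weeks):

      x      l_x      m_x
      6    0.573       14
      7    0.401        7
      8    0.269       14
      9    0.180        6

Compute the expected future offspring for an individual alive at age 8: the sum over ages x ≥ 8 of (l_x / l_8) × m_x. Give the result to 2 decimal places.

l_8 = 0.269. Conditional survival from age 8 to x is l_x / l_8.
  x=8: (0.269/0.269) × 14 = 14.0000
  x=9: (0.180/0.269) × 6 = 4.0149
Sum = 14.0000 + 4.0149 = 18.0149

18.01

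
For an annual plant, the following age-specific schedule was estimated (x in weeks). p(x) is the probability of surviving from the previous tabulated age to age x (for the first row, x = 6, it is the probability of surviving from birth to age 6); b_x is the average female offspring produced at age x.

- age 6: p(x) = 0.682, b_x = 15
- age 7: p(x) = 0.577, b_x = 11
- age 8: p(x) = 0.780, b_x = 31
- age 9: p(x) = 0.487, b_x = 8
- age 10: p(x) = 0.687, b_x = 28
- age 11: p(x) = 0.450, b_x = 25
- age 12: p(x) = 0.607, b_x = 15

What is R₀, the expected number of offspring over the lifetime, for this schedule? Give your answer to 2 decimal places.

Survivorship from birth: l_x = p_6·p_7·…·p_x.
  l_6 = 0.68200
  l_7 = 0.39351
  l_8 = 0.30694
  l_9 = 0.14948
  l_10 = 0.10269
  l_11 = 0.04621
  l_12 = 0.02805
R₀ = Σ l_x b_x:
  age 6: 0.68200 × 15 = 10.2300
  age 7: 0.39351 × 11 = 4.3286
  age 8: 0.30694 × 31 = 9.5151
  age 9: 0.14948 × 8 = 1.1958
  age 10: 0.10269 × 28 = 2.8753
  age 11: 0.04621 × 25 = 1.1553
  age 12: 0.02805 × 15 = 0.4207
R₀ = 10.2300 + 4.3286 + 9.5151 + 1.1958 + 2.8753 + 1.1553 + 0.4207 = 29.7209

29.72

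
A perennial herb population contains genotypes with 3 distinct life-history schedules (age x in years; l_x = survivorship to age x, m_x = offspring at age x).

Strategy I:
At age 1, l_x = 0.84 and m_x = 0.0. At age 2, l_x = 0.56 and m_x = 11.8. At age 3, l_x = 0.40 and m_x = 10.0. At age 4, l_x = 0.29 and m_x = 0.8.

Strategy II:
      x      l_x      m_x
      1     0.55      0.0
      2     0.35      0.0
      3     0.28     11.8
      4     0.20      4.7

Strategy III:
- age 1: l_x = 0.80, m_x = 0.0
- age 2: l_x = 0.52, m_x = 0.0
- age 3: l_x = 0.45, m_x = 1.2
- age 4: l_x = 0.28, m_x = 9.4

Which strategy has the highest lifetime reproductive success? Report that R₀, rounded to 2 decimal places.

Strategy I: R₀ = 0.84×0.0 + 0.56×11.8 + 0.40×10.0 + 0.29×0.8 = 10.8400
Strategy II: R₀ = 0.55×0.0 + 0.35×0.0 + 0.28×11.8 + 0.20×4.7 = 4.2440
Strategy III: R₀ = 0.80×0.0 + 0.52×0.0 + 0.45×1.2 + 0.28×9.4 = 3.1720
Highest R₀: strategy I with 10.8400.

10.84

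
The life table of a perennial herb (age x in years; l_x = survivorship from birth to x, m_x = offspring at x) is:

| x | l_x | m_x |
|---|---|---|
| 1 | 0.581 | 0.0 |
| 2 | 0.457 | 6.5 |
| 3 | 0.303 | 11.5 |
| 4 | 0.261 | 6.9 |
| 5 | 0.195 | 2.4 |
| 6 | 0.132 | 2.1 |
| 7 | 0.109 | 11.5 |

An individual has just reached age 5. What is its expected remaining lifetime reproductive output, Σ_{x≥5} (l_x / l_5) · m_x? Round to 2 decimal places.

10.25

l_5 = 0.195. Conditional survival from age 5 to x is l_x / l_5.
  x=5: (0.195/0.195) × 2.4 = 2.4000
  x=6: (0.132/0.195) × 2.1 = 1.4215
  x=7: (0.109/0.195) × 11.5 = 6.4282
Sum = 2.4000 + 1.4215 + 6.4282 = 10.2497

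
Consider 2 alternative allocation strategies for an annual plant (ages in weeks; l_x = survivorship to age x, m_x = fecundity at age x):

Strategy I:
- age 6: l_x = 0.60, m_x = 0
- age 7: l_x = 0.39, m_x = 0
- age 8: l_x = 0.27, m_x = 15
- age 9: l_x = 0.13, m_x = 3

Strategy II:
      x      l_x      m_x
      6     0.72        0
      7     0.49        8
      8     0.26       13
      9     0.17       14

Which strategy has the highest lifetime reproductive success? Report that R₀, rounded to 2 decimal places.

Strategy I: R₀ = 0.60×0 + 0.39×0 + 0.27×15 + 0.13×3 = 4.4400
Strategy II: R₀ = 0.72×0 + 0.49×8 + 0.26×13 + 0.17×14 = 9.6800
Highest R₀: strategy II with 9.6800.

9.68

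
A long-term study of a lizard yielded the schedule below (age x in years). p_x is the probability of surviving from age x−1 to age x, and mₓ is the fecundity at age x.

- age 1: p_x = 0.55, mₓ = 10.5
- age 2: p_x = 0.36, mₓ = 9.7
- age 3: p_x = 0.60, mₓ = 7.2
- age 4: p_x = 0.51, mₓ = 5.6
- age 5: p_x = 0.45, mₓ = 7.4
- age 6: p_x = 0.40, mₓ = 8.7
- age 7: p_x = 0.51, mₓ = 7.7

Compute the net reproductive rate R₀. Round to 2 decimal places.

Survivorship from birth: l_x = p_1·p_2·…·p_x.
  l_1 = 0.55000
  l_2 = 0.19800
  l_3 = 0.11880
  l_4 = 0.06059
  l_5 = 0.02726
  l_6 = 0.01091
  l_7 = 0.00556
R₀ = Σ l_x mₓ:
  age 1: 0.55000 × 10.5 = 5.7750
  age 2: 0.19800 × 9.7 = 1.9206
  age 3: 0.11880 × 7.2 = 0.8554
  age 4: 0.06059 × 5.6 = 0.3393
  age 5: 0.02726 × 7.4 = 0.2017
  age 6: 0.01091 × 8.7 = 0.0949
  age 7: 0.00556 × 7.7 = 0.0428
R₀ = 5.7750 + 1.9206 + 0.8554 + 0.3393 + 0.2017 + 0.0949 + 0.0428 = 9.2297

9.23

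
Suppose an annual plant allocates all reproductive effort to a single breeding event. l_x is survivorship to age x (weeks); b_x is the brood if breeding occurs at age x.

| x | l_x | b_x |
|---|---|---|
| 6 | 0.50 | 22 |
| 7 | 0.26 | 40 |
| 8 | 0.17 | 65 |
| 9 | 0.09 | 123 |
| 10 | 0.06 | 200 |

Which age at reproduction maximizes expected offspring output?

10

Expected offspring if breeding at age x = l_x × b_x:
  age 6: 0.50 × 22 = 11.000
  age 7: 0.26 × 40 = 10.400
  age 8: 0.17 × 65 = 11.050
  age 9: 0.09 × 123 = 11.070
  age 10: 0.06 × 200 = 12.000
Maximum at age 10 (12.000).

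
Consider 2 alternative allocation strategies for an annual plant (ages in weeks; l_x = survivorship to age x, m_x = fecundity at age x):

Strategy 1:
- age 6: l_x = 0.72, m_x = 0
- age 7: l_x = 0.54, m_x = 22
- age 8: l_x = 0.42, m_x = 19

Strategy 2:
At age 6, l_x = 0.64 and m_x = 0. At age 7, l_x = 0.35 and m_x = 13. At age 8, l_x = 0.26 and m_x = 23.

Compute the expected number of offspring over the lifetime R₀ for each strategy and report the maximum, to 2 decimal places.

19.86

Strategy 1: R₀ = 0.72×0 + 0.54×22 + 0.42×19 = 19.8600
Strategy 2: R₀ = 0.64×0 + 0.35×13 + 0.26×23 = 10.5300
Highest R₀: strategy 1 with 19.8600.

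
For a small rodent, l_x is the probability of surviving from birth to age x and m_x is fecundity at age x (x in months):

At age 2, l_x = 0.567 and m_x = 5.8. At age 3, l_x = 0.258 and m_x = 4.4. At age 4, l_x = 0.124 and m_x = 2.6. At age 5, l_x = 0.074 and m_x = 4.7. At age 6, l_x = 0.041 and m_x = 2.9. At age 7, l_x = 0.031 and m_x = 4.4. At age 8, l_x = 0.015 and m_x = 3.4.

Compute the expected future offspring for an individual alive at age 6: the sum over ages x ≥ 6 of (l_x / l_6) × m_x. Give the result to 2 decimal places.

7.47

l_6 = 0.041. Conditional survival from age 6 to x is l_x / l_6.
  x=6: (0.041/0.041) × 2.9 = 2.9000
  x=7: (0.031/0.041) × 4.4 = 3.3268
  x=8: (0.015/0.041) × 3.4 = 1.2439
Sum = 2.9000 + 3.3268 + 1.2439 = 7.4707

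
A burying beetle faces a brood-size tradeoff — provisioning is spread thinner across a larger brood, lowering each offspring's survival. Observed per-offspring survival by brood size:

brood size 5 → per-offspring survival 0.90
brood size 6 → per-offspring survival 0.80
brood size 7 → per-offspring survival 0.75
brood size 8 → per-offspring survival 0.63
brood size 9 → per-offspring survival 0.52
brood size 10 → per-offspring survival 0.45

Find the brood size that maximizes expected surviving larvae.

Expected surviving larvae = c × s(c):
  c=5: 5 × 0.90 = 4.500
  c=6: 6 × 0.80 = 4.800
  c=7: 7 × 0.75 = 5.250
  c=8: 8 × 0.63 = 5.040
  c=9: 9 × 0.52 = 4.680
  c=10: 10 × 0.45 = 4.500
Maximum at c = 7 (5.250 surviving larvae).

7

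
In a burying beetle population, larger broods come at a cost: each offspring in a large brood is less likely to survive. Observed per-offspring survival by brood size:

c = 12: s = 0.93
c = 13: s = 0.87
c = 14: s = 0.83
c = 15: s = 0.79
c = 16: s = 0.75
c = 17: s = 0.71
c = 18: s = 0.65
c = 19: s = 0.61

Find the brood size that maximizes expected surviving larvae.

Expected surviving larvae = c × s(c):
  c=12: 12 × 0.93 = 11.160
  c=13: 13 × 0.87 = 11.310
  c=14: 14 × 0.83 = 11.620
  c=15: 15 × 0.79 = 11.850
  c=16: 16 × 0.75 = 12.000
  c=17: 17 × 0.71 = 12.070
  c=18: 18 × 0.65 = 11.700
  c=19: 19 × 0.61 = 11.590
Maximum at c = 17 (12.070 surviving larvae).

17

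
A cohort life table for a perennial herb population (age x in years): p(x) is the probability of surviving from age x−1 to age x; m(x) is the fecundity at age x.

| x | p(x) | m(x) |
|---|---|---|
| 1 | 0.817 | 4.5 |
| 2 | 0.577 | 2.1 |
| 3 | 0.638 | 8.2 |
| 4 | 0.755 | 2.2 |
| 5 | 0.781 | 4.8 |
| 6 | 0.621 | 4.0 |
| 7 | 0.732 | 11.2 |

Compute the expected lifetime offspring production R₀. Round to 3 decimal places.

9.827

Survivorship from birth: l_x = p_1·p_2·…·p_x.
  l_1 = 0.81700
  l_2 = 0.47141
  l_3 = 0.30076
  l_4 = 0.22707
  l_5 = 0.17734
  l_6 = 0.11013
  l_7 = 0.08062
R₀ = Σ l_x m(x):
  age 1: 0.81700 × 4.5 = 3.6765
  age 2: 0.47141 × 2.1 = 0.9900
  age 3: 0.30076 × 8.2 = 2.4662
  age 4: 0.22707 × 2.2 = 0.4996
  age 5: 0.17734 × 4.8 = 0.8512
  age 6: 0.11013 × 4.0 = 0.4405
  age 7: 0.08062 × 11.2 = 0.9029
R₀ = 3.6765 + 0.9900 + 2.4662 + 0.4996 + 0.8512 + 0.4405 + 0.9029 = 9.8269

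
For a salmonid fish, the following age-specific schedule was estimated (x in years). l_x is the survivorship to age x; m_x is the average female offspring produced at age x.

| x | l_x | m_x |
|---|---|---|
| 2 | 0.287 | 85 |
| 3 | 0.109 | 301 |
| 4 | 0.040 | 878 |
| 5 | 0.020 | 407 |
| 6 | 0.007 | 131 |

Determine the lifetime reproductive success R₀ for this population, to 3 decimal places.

101.381

R₀ = Σ l_x m_x:
  age 2: 0.287 × 85 = 24.3950
  age 3: 0.109 × 301 = 32.8090
  age 4: 0.040 × 878 = 35.1200
  age 5: 0.020 × 407 = 8.1400
  age 6: 0.007 × 131 = 0.9170
R₀ = 24.3950 + 32.8090 + 35.1200 + 8.1400 + 0.9170 = 101.3810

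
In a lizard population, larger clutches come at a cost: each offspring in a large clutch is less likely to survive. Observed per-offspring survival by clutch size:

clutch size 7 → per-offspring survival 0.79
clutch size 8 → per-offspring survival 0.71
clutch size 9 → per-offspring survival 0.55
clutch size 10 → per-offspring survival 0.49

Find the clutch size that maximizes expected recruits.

Expected recruits = c × s(c):
  c=7: 7 × 0.79 = 5.530
  c=8: 8 × 0.71 = 5.680
  c=9: 9 × 0.55 = 4.950
  c=10: 10 × 0.49 = 4.900
Maximum at c = 8 (5.680 recruits).

8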